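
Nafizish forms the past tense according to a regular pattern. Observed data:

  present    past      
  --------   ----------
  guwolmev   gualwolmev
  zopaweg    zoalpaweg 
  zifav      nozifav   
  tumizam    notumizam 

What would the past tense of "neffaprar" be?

noneffaprar

"neffaprar" has last vowel 'a'. The stems whose last vowel is 'a' (tumizam → notumizam, zifav → nozifav) add the prefix no-.
So neffaprar → noneffaprar.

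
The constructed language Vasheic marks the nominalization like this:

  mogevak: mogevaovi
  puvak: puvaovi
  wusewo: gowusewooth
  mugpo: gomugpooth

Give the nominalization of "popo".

"popo" ends in -o. The stems ending in -o (wusewo → gowusewooth, mugpo → gomugpooth) add go- … -oth around the stem.
The other pattern: stems ending in -k drop the final letter and add -ovi.
So popo → gopopooth.

gopopooth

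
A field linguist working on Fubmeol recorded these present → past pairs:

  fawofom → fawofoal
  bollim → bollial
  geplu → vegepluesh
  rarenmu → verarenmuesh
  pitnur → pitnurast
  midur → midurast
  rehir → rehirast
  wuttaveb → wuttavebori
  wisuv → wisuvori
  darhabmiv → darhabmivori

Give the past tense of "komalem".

komaleal

geplu and pitnur both have last vowel 'u' yet inflect differently (vegepluesh, pitnurast), so the last vowel is not what conditions the rule; the final letter is.
"komalem" ends in -m. The stems ending in -m (fawofom → fawofoal, bollim → bollial) drop the final letter and add -al.
So komalem → komaleal.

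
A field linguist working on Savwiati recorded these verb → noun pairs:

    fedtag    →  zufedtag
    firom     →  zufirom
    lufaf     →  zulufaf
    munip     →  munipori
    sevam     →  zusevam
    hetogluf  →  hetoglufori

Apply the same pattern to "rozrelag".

zurozrelag

hetogluf and lufaf both end in -f yet inflect differently (hetoglufori, zulufaf), so the final letter is not what conditions the rule; the last vowel is.
"rozrelag" has last vowel 'a'. The stems whose last vowel is 'a' (lufaf → zulufaf, sevam → zusevam, fedtag → zufedtag) add the prefix zu-.
The other pattern: stems whose last vowel is 'i' or 'u' add -ori.
So rozrelag → zurozrelag.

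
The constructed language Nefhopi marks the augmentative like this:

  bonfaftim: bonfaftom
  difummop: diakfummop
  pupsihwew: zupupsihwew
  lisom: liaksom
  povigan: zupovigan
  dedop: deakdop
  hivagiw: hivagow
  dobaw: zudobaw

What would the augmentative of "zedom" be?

zeakdom

lisom and bonfaftim both end in -m yet inflect differently (liaksom, bonfaftom), so the final letter is not what conditions the rule; the last vowel is.
"zedom" has last vowel 'o'. The stems whose last vowel is 'o' (lisom → liaksom, difummop → diakfummop, dedop → deakdop) insert -ak- after the first vowel.
The other patterns: stems whose last vowel is 'a' or 'e' add the prefix zu-; stems whose last vowel is 'i' change the last vowel to 'o'.
So zedom → zeakdom.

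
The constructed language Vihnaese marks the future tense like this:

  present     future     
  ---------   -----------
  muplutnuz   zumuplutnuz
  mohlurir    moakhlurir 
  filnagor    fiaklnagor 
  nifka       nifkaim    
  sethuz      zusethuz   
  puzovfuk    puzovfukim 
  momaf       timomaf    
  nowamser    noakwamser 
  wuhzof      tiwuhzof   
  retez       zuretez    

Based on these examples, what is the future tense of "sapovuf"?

tisapovuf

retez and nowamser both have last vowel 'e' yet inflect differently (zuretez, noakwamser), so the last vowel is not what conditions the rule; the final letter is.
"sapovuf" ends in -f. The stems ending in -f (momaf → timomaf, wuhzof → tiwuhzof) add the prefix ti-.
So sapovuf → tisapovuf.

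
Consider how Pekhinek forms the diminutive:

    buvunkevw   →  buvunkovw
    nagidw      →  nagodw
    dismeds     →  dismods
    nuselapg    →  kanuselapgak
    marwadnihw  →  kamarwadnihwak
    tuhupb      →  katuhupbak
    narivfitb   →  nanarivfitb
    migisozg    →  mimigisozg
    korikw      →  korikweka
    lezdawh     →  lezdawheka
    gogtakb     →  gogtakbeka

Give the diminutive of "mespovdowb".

mespovdowbeka

buvunkevw and marwadnihw both end in -w yet inflect differently (buvunkovw, kamarwadnihwak), so the final letter is not what conditions the rule; the second-to-last letter is.
"mespovdowb" has second-to-last letter 'w'. The one such stem in the data (lezdawh → lezdawheka) adds -eka, so the same rule applies.
So mespovdowb → mespovdowbeka.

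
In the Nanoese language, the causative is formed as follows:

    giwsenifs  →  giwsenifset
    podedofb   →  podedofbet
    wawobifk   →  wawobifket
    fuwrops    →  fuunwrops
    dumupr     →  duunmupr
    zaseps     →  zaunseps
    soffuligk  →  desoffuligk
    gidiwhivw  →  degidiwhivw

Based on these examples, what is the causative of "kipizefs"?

"kipizefs" has second-to-last letter 'f'. The stems whose second-to-last letter is 'f' (giwsenifs → giwsenifset, podedofb → podedofbet, wawobifk → wawobifket) add -et.
So kipizefs → kipizefset.

kipizefset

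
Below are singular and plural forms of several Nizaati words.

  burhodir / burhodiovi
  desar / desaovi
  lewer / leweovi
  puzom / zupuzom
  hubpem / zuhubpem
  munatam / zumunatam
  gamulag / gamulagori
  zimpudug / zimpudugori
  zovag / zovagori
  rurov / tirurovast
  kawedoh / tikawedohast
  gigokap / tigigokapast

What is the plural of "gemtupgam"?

lewer and hubpem both have last vowel 'e' yet inflect differently (leweovi, zuhubpem), so the last vowel is not what conditions the rule; the final letter is.
"gemtupgam" ends in -m. The stems ending in -m (puzom → zupuzom, hubpem → zuhubpem, munatam → zumunatam) add the prefix zu-.
The other patterns: stems ending in -r drop the final letter and add -ovi; stems ending in -g add -ori; stems ending in -h, -p or -v add ti- … -ast around the stem.
So gemtupgam → zugemtupgam.

zugemtupgam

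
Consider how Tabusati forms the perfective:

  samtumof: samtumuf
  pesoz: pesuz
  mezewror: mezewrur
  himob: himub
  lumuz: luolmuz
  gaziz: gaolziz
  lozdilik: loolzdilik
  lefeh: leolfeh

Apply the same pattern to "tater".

pesoz and lumuz both end in -z yet inflect differently (pesuz, luolmuz), so the final letter is not what conditions the rule; the last vowel is.
"tater" has last vowel 'e'. The one such stem in the data (lefeh → leolfeh) inserts -ol- after the first vowel (as do lumuz, gaziz), so the same rule applies.
So tater → taolter.

taolter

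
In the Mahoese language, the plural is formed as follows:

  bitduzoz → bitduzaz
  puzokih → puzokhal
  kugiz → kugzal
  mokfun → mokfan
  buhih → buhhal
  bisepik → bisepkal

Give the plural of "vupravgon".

vupravgan

kugiz and bitduzoz both end in -z yet inflect differently (kugzal, bitduzaz), so the final letter is not what conditions the rule; the last vowel is.
"vupravgon" has last vowel 'o'. The one such stem in the data (bitduzoz → bitduzaz) changes the last vowel to 'a' (as does mokfun), so the same rule applies.
The other pattern: stems whose last vowel is 'i' delete the last vowel and add -al.
So vupravgon → vupravgan.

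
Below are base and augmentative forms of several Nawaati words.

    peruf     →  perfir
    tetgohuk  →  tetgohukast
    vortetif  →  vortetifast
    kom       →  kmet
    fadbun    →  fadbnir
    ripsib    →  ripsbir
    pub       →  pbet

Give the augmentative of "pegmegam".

"pegmegam" has 3 vowels. The stems with 3 vowels (vortetif → vortetifast, tetgohuk → tetgohukast) add -ast.
The other patterns: stems with 1 vowel delete the last vowel and add -et; stems with 2 vowels delete the last vowel and add -ir.
So pegmegam → pegmegamast.

pegmegamast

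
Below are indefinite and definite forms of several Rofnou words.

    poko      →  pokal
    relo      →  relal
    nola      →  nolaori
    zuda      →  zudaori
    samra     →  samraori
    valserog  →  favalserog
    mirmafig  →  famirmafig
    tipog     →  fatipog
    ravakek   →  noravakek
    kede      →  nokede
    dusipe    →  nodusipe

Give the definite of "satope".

nosatope

poko and valserog both have last vowel 'o' yet inflect differently (pokal, favalserog), so the last vowel is not what conditions the rule; the final letter is.
"satope" ends in -e. The stems ending in -e (kede → nokede, dusipe → nodusipe) add the prefix no-.
The other patterns: stems ending in -o drop the final letter and add -al; stems ending in -a add -ori; stems ending in -g add the prefix fa-.
So satope → nosatope.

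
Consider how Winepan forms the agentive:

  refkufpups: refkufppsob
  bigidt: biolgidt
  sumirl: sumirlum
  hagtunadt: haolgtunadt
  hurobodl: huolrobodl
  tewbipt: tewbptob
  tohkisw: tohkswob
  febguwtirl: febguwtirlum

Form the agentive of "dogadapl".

hurobodl and sumirl both end in -l yet inflect differently (huolrobodl, sumirlum), so the final letter is not what conditions the rule; the second-to-last letter is.
"dogadapl" has second-to-last letter 'p'. The stems whose second-to-last letter is 'p' (refkufpups → refkufppsob, tewbipt → tewbptob) delete the last vowel and add -ob.
So dogadapl → dogadplob.

dogadplob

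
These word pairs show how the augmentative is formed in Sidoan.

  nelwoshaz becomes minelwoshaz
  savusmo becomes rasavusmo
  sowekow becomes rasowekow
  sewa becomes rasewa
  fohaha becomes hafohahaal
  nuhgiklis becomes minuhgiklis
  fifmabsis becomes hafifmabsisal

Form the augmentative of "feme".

"feme" begins with f-. The stems beginning with f- (fifmabsis → hafifmabsisal, fohaha → hafohahaal) add ha- … -al around the stem.
The other patterns: stems beginning with s- add the prefix ra-; stems beginning with n- add the prefix mi-.
So feme → hafemeal.

hafemeal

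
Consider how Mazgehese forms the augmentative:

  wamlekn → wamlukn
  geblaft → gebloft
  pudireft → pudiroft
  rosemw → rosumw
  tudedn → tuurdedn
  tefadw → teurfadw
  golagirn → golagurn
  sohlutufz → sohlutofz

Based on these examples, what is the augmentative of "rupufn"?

rupofn

"rupufn" has second-to-last letter 'f'. The stems whose second-to-last letter is 'f' (geblaft → gebloft, sohlutufz → sohlutofz, pudireft → pudiroft) change the last vowel to 'o'.
So rupufn → rupofn.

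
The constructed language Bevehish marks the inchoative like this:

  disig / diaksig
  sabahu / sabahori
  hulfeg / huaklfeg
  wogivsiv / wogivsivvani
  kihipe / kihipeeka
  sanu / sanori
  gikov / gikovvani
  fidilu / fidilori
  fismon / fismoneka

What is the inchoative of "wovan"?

wogivsiv and disig both have last vowel 'i' yet inflect differently (wogivsivvani, diaksig), so the last vowel is not what conditions the rule; the final letter is.
"wovan" ends in -n. The one such stem in the data (fismon → fismoneka) adds -eka, so the same rule applies.
So wovan → wovaneka.

wovaneka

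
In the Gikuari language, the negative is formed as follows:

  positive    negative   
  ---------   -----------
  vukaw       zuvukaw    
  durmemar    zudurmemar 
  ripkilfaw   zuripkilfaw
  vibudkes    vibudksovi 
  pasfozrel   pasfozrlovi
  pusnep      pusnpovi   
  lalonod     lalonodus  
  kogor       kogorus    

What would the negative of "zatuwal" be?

"zatuwal" has last vowel 'a'. The stems whose last vowel is 'a' (vukaw → zuvukaw, durmemar → zudurmemar, ripkilfaw → zuripkilfaw) add the prefix zu-.
The other patterns: stems whose last vowel is 'e' delete the last vowel and add -ovi; stems whose last vowel is 'o' add -us.
So zatuwal → zuzatuwal.

zuzatuwal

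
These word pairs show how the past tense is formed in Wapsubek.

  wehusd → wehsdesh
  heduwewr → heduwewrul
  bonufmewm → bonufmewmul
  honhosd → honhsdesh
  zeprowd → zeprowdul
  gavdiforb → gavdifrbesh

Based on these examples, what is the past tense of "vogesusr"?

"vogesusr" has second-to-last letter 's'. The stems whose second-to-last letter is 's' (wehusd → wehsdesh, honhosd → honhsdesh) delete the last vowel and add -esh.
The other pattern: stems whose second-to-last letter is 'w' add -ul.
So vogesusr → vogessresh.

vogessresh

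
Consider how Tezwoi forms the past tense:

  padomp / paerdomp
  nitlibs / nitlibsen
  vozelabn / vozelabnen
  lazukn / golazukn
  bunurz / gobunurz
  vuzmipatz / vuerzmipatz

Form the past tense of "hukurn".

gohukurn

vozelabn and lazukn both end in -n yet inflect differently (vozelabnen, golazukn), so the final letter is not what conditions the rule; the second-to-last letter is.
"hukurn" has second-to-last letter 'r'. The one such stem in the data (bunurz → gobunurz) adds the prefix go-, so the same rule applies.
So hukurn → gohukurn.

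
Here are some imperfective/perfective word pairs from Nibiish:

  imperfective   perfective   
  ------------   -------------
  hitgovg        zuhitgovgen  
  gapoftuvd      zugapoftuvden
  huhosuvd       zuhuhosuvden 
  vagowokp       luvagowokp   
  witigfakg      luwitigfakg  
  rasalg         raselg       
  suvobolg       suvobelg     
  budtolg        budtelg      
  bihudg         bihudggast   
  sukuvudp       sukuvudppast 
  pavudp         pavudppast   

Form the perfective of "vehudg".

hitgovg and witigfakg both end in -g yet inflect differently (zuhitgovgen, luwitigfakg), so the final letter is not what conditions the rule; the second-to-last letter is.
"vehudg" has second-to-last letter 'd'. The stems whose second-to-last letter is 'd' (bihudg → bihudggast, sukuvudp → sukuvudppast, pavudp → pavudppast) double the final consonant and add -ast.
The other patterns: stems whose second-to-last letter is 'v' add zu- … -en around the stem; stems whose second-to-last letter is 'k' add the prefix lu-; stems whose second-to-last letter is 'l' change the last vowel to 'e'.
So vehudg → vehudggast.

vehudggast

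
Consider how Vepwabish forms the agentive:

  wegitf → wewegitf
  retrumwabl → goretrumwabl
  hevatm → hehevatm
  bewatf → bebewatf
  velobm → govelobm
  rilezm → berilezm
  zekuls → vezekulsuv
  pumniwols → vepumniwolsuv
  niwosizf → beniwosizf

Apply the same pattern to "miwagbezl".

"miwagbezl" has second-to-last letter 'z'. The stems whose second-to-last letter is 'z' (rilezm → berilezm, niwosizf → beniwosizf) add the prefix be-.
The other patterns: stems whose second-to-last letter is 'b' add the prefix go-; stems whose second-to-last letter is 't' repeat the first consonant+vowel as a prefix; stems whose second-to-last letter is 'l' add ve- … -uv around the stem.
So miwagbezl → bemiwagbezl.

bemiwagbezl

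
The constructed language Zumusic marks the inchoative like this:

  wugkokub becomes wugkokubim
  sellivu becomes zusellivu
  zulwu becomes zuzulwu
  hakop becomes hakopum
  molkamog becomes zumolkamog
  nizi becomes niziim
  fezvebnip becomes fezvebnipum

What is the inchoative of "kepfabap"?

kepfabapum

hakop and molkamog both have last vowel 'o' yet inflect differently (hakopum, zumolkamog), so the last vowel is not what conditions the rule; the final letter is.
"kepfabap" ends in -p. The stems ending in -p (hakop → hakopum, fezvebnip → fezvebnipum) add -um.
So kepfabap → kepfabapum.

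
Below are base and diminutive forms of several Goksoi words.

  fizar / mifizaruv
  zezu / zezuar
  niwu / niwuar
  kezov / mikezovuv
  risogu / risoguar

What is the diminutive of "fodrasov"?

mifodrasovuv

fizar and niwu both have 2 vowels yet inflect differently (mifizaruv, niwuar), so the number of vowels is not what conditions the rule; whether the stem ends in a vowel or a consonant is.
"fodrasov" ends in a consonant. The stems ending in a consonant (fizar → mifizaruv, kezov → mikezovuv) add mi- … -uv around the stem.
The other pattern: stems ending in a vowel add -ar.
So fodrasov → mifodrasovuv.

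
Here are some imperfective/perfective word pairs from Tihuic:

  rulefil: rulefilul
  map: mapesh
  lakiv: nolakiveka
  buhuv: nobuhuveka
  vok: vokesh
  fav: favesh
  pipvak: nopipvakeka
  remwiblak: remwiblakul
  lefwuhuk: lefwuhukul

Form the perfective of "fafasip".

vok and pipvak both end in -k yet inflect differently (vokesh, nopipvakeka), so the final letter is not what conditions the rule; the number of vowels is.
"fafasip" has 3 vowels. The stems with 3 vowels (lefwuhuk → lefwuhukul, rulefil → rulefilul, remwiblak → remwiblakul) add -ul.
So fafasip → fafasipul.

fafasipul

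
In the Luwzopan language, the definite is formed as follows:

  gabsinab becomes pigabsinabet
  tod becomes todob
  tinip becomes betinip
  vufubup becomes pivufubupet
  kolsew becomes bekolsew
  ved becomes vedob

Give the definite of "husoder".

pihusoderet

tinip and vufubup both end in -p yet inflect differently (betinip, pivufubupet), so the final letter is not what conditions the rule; the number of vowels is.
"husoder" has 3 vowels. The stems with 3 vowels (vufubup → pivufubupet, gabsinab → pigabsinabet) add pi- … -et around the stem.
The other patterns: stems with 1 vowel add -ob; stems with 2 vowels add the prefix be-.
So husoder → pihusoderet.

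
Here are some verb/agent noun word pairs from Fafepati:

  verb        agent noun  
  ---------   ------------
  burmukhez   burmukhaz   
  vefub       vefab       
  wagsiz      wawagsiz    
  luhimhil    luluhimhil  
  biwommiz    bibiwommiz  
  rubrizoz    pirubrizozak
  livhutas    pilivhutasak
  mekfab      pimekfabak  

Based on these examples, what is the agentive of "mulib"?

mumulib

"mulib" has last vowel 'i'. The stems whose last vowel is 'i' (wagsiz → wawagsiz, luhimhil → luluhimhil, biwommiz → bibiwommiz) repeat the first consonant+vowel as a prefix.
The other patterns: stems whose last vowel is 'e' or 'u' change the last vowel to 'a'; stems whose last vowel is 'a' or 'o' add pi- … -ak around the stem.
So mulib → mumulib.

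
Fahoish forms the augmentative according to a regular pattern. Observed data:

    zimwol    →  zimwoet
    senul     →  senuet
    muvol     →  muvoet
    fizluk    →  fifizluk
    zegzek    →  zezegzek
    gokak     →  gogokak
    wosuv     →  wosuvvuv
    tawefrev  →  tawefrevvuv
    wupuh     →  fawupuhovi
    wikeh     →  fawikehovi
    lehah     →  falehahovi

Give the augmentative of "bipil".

bipiet

senul and fizluk both have last vowel 'u' yet inflect differently (senuet, fifizluk), so the last vowel is not what conditions the rule; the final letter is.
"bipil" ends in -l. The stems ending in -l (zimwol → zimwoet, senul → senuet, muvol → muvoet) drop the final letter and add -et.
The other patterns: stems ending in -k repeat the first consonant+vowel as a prefix; stems ending in -v double the final consonant and add -uv; stems ending in -h add fa- … -ovi around the stem.
So bipil → bipiet.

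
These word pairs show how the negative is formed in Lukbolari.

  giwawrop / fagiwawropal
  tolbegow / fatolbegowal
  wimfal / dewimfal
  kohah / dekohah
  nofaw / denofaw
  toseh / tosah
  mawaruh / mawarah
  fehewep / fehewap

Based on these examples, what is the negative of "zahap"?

tolbegow and nofaw both end in -w yet inflect differently (fatolbegowal, denofaw), so the final letter is not what conditions the rule; the last vowel is.
"zahap" has last vowel 'a'. The stems whose last vowel is 'a' (wimfal → dewimfal, kohah → dekohah, nofaw → denofaw) add the prefix de-.
The other patterns: stems whose last vowel is 'o' add fa- … -al around the stem; stems whose last vowel is 'e' or 'u' change the last vowel to 'a'.
So zahap → dezahap.

dezahap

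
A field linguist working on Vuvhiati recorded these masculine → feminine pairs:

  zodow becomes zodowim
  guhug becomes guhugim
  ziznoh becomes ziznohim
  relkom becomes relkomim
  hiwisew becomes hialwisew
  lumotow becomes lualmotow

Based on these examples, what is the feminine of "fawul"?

fawulim

"fawul" has 2 vowels. The stems with 2 vowels (zodow → zodowim, guhug → guhugim, relkom → relkomim) add -im.
So fawul → fawulim.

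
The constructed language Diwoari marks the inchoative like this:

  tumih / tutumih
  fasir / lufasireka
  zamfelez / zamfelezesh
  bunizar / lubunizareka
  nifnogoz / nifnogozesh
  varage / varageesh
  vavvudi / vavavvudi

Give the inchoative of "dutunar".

ludutunareka

"dutunar" ends in -r. The stems ending in -r (bunizar → lubunizareka, fasir → lufasireka) add lu- … -eka around the stem.
So dutunar → ludutunareka.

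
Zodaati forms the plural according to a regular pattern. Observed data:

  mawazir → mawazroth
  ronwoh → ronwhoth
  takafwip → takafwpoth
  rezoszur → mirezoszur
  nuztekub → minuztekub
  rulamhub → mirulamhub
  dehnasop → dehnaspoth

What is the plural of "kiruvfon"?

kiruvfnoth

rezoszur and mawazir both end in -r yet inflect differently (mirezoszur, mawazroth), so the final letter is not what conditions the rule; the last vowel is.
"kiruvfon" has last vowel 'o'. The stems whose last vowel is 'o' (dehnasop → dehnaspoth, ronwoh → ronwhoth) delete the last vowel and add -oth.
So kiruvfon → kiruvfnoth.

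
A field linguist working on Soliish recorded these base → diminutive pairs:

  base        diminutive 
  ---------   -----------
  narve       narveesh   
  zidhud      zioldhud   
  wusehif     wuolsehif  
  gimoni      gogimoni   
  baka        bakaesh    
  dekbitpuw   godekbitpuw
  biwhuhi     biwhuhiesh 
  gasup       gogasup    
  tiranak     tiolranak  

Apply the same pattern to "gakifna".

gogakifna

gimoni and biwhuhi both end in -i yet inflect differently (gogimoni, biwhuhiesh), so the final letter is not what conditions the rule; the first letter is.
"gakifna" begins with g-. The stems beginning with g- (gimoni → gogimoni, gasup → gogasup) add the prefix go-.
So gakifna → gogakifna.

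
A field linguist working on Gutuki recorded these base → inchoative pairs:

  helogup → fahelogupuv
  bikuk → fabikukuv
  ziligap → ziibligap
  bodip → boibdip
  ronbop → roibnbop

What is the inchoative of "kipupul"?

"kipupul" has last vowel 'u'. The stems whose last vowel is 'u' (helogup → fahelogupuv, bikuk → fabikukuv) add fa- … -uv around the stem.
So kipupul → fakipupuluv.

fakipupuluv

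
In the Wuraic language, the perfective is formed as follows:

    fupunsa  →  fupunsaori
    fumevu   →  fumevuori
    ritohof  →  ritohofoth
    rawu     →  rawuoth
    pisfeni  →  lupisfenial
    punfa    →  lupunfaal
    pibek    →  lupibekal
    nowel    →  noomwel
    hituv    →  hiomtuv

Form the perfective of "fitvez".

"fitvez" begins with f-. The stems beginning with f- (fupunsa → fupunsaori, fumevu → fumevuori) add -ori.
The other patterns: stems beginning with r- add -oth; stems beginning with p- add lu- … -al around the stem; stems beginning with h- or n- insert -om- after the first vowel.
So fitvez → fitvezori.

fitvezori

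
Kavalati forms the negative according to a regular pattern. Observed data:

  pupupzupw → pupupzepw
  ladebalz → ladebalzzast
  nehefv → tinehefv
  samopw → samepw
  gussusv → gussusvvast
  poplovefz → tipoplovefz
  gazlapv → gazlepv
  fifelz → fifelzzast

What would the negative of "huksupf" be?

"huksupf" has second-to-last letter 'p'. The stems whose second-to-last letter is 'p' (pupupzupw → pupupzepw, gazlapv → gazlepv, samopw → samepw) change the last vowel to 'e'.
The other patterns: stems whose second-to-last letter is 'f' add the prefix ti-; stems whose second-to-last letter is 'l' or 's' double the final consonant and add -ast.
So huksupf → huksepf.

huksepf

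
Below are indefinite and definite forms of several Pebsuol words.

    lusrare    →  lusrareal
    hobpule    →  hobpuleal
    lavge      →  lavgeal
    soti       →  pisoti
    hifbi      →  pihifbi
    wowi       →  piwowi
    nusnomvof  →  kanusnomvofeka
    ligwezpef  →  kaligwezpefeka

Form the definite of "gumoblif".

kagumoblifeka

lusrare and ligwezpef both have last vowel 'e' yet inflect differently (lusrareal, kaligwezpefeka), so the last vowel is not what conditions the rule; the final letter is.
"gumoblif" ends in -f. The stems ending in -f (nusnomvof → kanusnomvofeka, ligwezpef → kaligwezpefeka) add ka- … -eka around the stem.
So gumoblif → kagumoblifeka.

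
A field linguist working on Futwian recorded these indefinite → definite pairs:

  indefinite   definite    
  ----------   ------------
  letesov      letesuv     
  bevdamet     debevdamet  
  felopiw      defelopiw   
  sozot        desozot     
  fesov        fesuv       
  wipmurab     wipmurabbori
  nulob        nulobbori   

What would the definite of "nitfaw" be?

denitfaw

nulob and letesov both have last vowel 'o' yet inflect differently (nulobbori, letesuv), so the last vowel is not what conditions the rule; the final letter is.
"nitfaw" ends in -w. The one such stem in the data (felopiw → defelopiw) adds the prefix de-, so the same rule applies.
The other patterns: stems ending in -b double the final consonant and add -ori; stems ending in -v change the last vowel to 'u'.
So nitfaw → denitfaw.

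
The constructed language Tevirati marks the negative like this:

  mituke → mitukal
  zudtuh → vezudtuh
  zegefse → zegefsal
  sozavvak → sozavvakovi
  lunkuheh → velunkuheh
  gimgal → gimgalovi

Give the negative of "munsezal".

lunkuheh and mituke both have last vowel 'e' yet inflect differently (velunkuheh, mitukal), so the last vowel is not what conditions the rule; the final letter is.
"munsezal" ends in -l. The one such stem in the data (gimgal → gimgalovi) adds -ovi, so the same rule applies.
The other patterns: stems ending in -h add the prefix ve-; stems ending in -e drop the final letter and add -al.
So munsezal → munsezalovi.

munsezalovi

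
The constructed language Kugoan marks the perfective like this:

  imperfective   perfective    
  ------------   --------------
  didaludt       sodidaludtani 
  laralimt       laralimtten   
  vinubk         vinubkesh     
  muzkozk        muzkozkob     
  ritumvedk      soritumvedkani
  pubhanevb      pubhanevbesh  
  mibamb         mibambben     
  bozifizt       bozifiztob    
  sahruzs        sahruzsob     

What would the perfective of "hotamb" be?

hotambben

laralimt and bozifizt both end in -t yet inflect differently (laralimtten, bozifiztob), so the final letter is not what conditions the rule; the second-to-last letter is.
"hotamb" has second-to-last letter 'm'. The stems whose second-to-last letter is 'm' (laralimt → laralimtten, mibamb → mibambben) double the final consonant and add -en.
So hotamb → hotambben.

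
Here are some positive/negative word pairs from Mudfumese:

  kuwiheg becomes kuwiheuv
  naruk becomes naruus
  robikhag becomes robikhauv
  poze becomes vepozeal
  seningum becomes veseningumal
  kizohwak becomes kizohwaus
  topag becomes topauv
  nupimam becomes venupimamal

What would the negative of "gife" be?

kizohwak and topag both have last vowel 'a' yet inflect differently (kizohwaus, topauv), so the last vowel is not what conditions the rule; the final letter is.
"gife" ends in -e. The one such stem in the data (poze → vepozeal) adds ve- … -al around the stem, so the same rule applies.
The other patterns: stems ending in -k drop the final letter and add -us; stems ending in -g drop the final letter and add -uv.
So gife → vegifeal.

vegifeal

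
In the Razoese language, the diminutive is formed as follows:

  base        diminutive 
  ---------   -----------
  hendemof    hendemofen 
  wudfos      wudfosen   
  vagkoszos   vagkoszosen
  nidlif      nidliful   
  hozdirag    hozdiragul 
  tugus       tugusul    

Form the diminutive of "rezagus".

"rezagus" has last vowel 'u'. The one such stem in the data (tugus → tugusul) adds -ul, so the same rule applies.
The other pattern: stems whose last vowel is 'o' add -en.
So rezagus → rezagusul.

rezagusul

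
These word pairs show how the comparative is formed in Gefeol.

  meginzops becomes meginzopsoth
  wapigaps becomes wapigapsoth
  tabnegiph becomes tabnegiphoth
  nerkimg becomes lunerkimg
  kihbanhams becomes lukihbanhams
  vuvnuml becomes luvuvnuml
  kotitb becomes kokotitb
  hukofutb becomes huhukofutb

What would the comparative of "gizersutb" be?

gigizersutb

"gizersutb" has second-to-last letter 't'. The stems whose second-to-last letter is 't' (kotitb → kokotitb, hukofutb → huhukofutb) repeat the first consonant+vowel as a prefix.
So gizersutb → gigizersutb.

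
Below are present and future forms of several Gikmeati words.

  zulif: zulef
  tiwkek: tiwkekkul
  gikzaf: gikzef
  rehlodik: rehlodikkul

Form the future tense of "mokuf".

rehlodik and zulif both have last vowel 'i' yet inflect differently (rehlodikkul, zulef), so the last vowel is not what conditions the rule; the final letter is.
"mokuf" ends in -f. The stems ending in -f (zulif → zulef, gikzaf → gikzef) change the last vowel to 'e'.
The other pattern: stems ending in -k double the final consonant and add -ul.
So mokuf → mokef.

mokef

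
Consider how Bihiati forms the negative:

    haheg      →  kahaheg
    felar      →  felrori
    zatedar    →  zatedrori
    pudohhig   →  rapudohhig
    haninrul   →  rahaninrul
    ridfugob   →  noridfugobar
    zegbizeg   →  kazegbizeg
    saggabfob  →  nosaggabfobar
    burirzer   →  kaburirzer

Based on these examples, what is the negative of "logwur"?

ralogwur

burirzer and felar both end in -r yet inflect differently (kaburirzer, felrori), so the final letter is not what conditions the rule; the last vowel is.
"logwur" has last vowel 'u'. The one such stem in the data (haninrul → rahaninrul) adds the prefix ra-, so the same rule applies.
So logwur → ralogwur.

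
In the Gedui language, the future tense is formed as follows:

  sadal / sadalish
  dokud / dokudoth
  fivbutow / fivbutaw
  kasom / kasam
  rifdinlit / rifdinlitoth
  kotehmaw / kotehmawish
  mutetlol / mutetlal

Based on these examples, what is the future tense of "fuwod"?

mutetlol and sadal both end in -l yet inflect differently (mutetlal, sadalish), so the final letter is not what conditions the rule; the last vowel is.
"fuwod" has last vowel 'o'. The stems whose last vowel is 'o' (kasom → kasam, fivbutow → fivbutaw, mutetlol → mutetlal) change the last vowel to 'a'.
The other patterns: stems whose last vowel is 'i' or 'u' add -oth; stems whose last vowel is 'a' add -ish.
So fuwod → fuwad.

fuwad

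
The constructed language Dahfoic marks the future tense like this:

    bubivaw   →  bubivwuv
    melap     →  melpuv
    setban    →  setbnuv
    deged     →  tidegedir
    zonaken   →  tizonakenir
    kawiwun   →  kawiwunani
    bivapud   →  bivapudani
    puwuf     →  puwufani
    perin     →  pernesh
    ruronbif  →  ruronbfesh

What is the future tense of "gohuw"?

setban and zonaken both end in -n yet inflect differently (setbnuv, tizonakenir), so the final letter is not what conditions the rule; the last vowel is.
"gohuw" has last vowel 'u'. The stems whose last vowel is 'u' (kawiwun → kawiwunani, bivapud → bivapudani, puwuf → puwufani) add -ani.
The other patterns: stems whose last vowel is 'a' delete the last vowel and add -uv; stems whose last vowel is 'e' add ti- … -ir around the stem; stems whose last vowel is 'i' delete the last vowel and add -esh.
So gohuw → gohuwani.

gohuwani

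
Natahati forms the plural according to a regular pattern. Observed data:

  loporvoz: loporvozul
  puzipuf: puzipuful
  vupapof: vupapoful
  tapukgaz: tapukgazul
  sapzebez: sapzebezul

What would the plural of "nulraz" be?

Every pair shown (loporvoz → loporvozul, puzipuf → puzipuful, vupapof → vupapoful, …) follows the same rule: add -ul.
So nulraz → nulrazul.

nulrazul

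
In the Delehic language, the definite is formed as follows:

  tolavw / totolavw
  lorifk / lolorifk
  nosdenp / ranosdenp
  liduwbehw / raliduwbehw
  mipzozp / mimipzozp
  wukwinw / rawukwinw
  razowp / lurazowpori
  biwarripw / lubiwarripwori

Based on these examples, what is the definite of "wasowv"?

luwasowvori

biwarripw and liduwbehw both end in -w yet inflect differently (lubiwarripwori, raliduwbehw), so the final letter is not what conditions the rule; the second-to-last letter is.
"wasowv" has second-to-last letter 'w'. The one such stem in the data (razowp → lurazowpori) adds lu- … -ori around the stem, so the same rule applies.
The other patterns: stems whose second-to-last letter is 'h' or 'n' add the prefix ra-; stems whose second-to-last letter is 'f', 'v' or 'z' repeat the first consonant+vowel as a prefix.
So wasowv → luwasowvori.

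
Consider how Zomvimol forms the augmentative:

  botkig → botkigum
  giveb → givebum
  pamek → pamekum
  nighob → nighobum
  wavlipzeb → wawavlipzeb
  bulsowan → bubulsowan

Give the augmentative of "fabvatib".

fafabvatib

giveb and wavlipzeb both end in -b yet inflect differently (givebum, wawavlipzeb), so the final letter is not what conditions the rule; the number of vowels is.
"fabvatib" has 3 vowels. The stems with 3 vowels (wavlipzeb → wawavlipzeb, bulsowan → bubulsowan) repeat the first consonant+vowel as a prefix.
The other pattern: stems with 2 vowels add -um.
So fabvatib → fafabvatib.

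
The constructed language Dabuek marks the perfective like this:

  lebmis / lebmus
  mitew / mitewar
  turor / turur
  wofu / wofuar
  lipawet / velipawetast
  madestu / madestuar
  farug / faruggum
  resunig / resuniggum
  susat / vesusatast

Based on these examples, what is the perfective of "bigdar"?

"bigdar" ends in -r. The one such stem in the data (turor → turur) changes the last vowel to 'u' (as does lebmis), so the same rule applies.
So bigdar → bigdur.

bigdur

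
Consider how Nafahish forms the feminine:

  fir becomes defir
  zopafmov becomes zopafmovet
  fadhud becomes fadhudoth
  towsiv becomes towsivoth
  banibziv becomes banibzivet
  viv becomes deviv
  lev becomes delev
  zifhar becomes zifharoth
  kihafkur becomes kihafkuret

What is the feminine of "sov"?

desov

lev and towsiv both end in -v yet inflect differently (delev, towsivoth), so the final letter is not what conditions the rule; the number of vowels is.
"sov" has 1 vowel. The stems with 1 vowel (lev → delev, fir → defir, viv → deviv) add the prefix de-.
The other patterns: stems with 2 vowels add -oth; stems with 3 vowels add -et.
So sov → desov.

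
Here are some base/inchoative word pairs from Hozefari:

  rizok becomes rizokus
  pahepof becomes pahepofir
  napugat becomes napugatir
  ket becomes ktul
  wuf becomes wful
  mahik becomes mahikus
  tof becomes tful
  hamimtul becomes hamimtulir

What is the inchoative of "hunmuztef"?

hunmuztefir

wuf and pahepof both end in -f yet inflect differently (wful, pahepofir), so the final letter is not what conditions the rule; the number of vowels is.
"hunmuztef" has 3 vowels. The stems with 3 vowels (hamimtul → hamimtulir, pahepof → pahepofir, napugat → napugatir) add -ir.
So hunmuztef → hunmuztefir.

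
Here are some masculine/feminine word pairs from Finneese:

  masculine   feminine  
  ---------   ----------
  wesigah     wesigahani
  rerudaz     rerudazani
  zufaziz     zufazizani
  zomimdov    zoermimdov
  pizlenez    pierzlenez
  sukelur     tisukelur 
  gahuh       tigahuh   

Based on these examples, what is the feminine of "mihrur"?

timihrur

"mihrur" has last vowel 'u'. The stems whose last vowel is 'u' (sukelur → tisukelur, gahuh → tigahuh) add the prefix ti-.
So mihrur → timihrur.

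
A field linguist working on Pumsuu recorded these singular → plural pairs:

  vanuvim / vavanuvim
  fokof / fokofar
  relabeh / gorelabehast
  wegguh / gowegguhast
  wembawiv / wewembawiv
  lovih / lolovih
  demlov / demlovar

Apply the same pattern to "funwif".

fufunwif

demlov and wembawiv both end in -v yet inflect differently (demlovar, wewembawiv), so the final letter is not what conditions the rule; the last vowel is.
"funwif" has last vowel 'i'. The stems whose last vowel is 'i' (wembawiv → wewembawiv, vanuvim → vavanuvim, lovih → lolovih) repeat the first consonant+vowel as a prefix.
So funwif → fufunwif.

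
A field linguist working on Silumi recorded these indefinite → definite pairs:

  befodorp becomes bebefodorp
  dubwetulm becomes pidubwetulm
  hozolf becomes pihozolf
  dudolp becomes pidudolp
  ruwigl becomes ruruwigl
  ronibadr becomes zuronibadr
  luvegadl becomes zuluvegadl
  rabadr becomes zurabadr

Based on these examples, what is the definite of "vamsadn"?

zuvamsadn

luvegadl and ruwigl both end in -l yet inflect differently (zuluvegadl, ruruwigl), so the final letter is not what conditions the rule; the second-to-last letter is.
"vamsadn" has second-to-last letter 'd'. The stems whose second-to-last letter is 'd' (ronibadr → zuronibadr, rabadr → zurabadr, luvegadl → zuluvegadl) add the prefix zu-.
The other patterns: stems whose second-to-last letter is 'l' add the prefix pi-; stems whose second-to-last letter is 'g' or 'r' repeat the first consonant+vowel as a prefix.
So vamsadn → zuvamsadn.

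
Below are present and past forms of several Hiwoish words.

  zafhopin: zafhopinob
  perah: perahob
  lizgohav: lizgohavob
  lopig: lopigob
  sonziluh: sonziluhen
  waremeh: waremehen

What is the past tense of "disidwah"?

disidwahob

perah and sonziluh both end in -h yet inflect differently (perahob, sonziluhen), so the final letter is not what conditions the rule; the last vowel is.
"disidwah" has last vowel 'a'. The stems whose last vowel is 'a' (perah → perahob, lizgohav → lizgohavob) add -ob.
The other pattern: stems whose last vowel is 'e' or 'u' add -en.
So disidwah → disidwahob.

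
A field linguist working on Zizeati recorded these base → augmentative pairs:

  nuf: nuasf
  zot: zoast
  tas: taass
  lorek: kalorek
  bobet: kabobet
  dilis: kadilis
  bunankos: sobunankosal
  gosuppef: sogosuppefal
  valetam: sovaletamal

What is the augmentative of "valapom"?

sovalapomal

zot and bobet both end in -t yet inflect differently (zoast, kabobet), so the final letter is not what conditions the rule; the number of vowels is.
"valapom" has 3 vowels. The stems with 3 vowels (bunankos → sobunankosal, gosuppef → sogosuppefal, valetam → sovaletamal) add so- … -al around the stem.
The other patterns: stems with 1 vowel insert -as- after the first vowel; stems with 2 vowels add the prefix ka-.
So valapom → sovalapomal.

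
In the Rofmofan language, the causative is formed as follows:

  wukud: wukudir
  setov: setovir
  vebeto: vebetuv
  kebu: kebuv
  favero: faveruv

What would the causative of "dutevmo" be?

setov and vebeto both have last vowel 'o' yet inflect differently (setovir, vebetuv), so the last vowel is not what conditions the rule; whether the stem ends in a vowel or a consonant is.
"dutevmo" ends in a vowel. The stems ending in a vowel (vebeto → vebetuv, kebu → kebuv, favero → faveruv) drop the final letter and add -uv.
The other pattern: stems ending in a consonant add -ir.
So dutevmo → dutevmuv.

dutevmuv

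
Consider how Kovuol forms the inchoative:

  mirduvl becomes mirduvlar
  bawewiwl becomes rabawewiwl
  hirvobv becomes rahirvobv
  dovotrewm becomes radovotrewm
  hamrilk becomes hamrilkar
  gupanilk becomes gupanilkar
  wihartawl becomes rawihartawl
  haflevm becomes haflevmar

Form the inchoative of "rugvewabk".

rarugvewabk

dovotrewm and haflevm both end in -m yet inflect differently (radovotrewm, haflevmar), so the final letter is not what conditions the rule; the second-to-last letter is.
"rugvewabk" has second-to-last letter 'b'. The one such stem in the data (hirvobv → rahirvobv) adds the prefix ra-, so the same rule applies.
So rugvewabk → rarugvewabk.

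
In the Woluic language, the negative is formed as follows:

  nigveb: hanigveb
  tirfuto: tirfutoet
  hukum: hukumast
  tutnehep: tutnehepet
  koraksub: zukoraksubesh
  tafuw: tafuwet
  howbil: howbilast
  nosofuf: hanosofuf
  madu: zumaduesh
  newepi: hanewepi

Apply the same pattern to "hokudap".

hokudapast

nigveb and koraksub both end in -b yet inflect differently (hanigveb, zukoraksubesh), so the final letter is not what conditions the rule; the first letter is.
"hokudap" begins with h-. The stems beginning with h- (howbil → howbilast, hukum → hukumast) add -ast.
The other patterns: stems beginning with t- add -et; stems beginning with n- add the prefix ha-; stems beginning with k- or m- add zu- … -esh around the stem.
So hokudap → hokudapast.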